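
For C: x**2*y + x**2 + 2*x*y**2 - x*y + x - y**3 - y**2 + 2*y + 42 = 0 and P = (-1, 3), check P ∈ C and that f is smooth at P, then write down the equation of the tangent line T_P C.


Tangent line at P: 8*x - 41*y + 131 = 0.

Step 1: f(-1, 3) = 0, so P lies on C.
Step 2: partial derivatives
  f_x(x, y) = 2*x*y + 2*x + 2*y**2 - y + 1, f_y(x, y) = x**2 + 4*x*y - x - 3*y**2 - 2*y + 2.
  f_x(P) = 8, f_y(P) = -41 (gradient nonzero, so P is smooth).
Step 3: tangent line at P: 8·(x − -1) + -41·(y − 3) = 0.
Expanding: 8*x - 41*y + 131 = 0.


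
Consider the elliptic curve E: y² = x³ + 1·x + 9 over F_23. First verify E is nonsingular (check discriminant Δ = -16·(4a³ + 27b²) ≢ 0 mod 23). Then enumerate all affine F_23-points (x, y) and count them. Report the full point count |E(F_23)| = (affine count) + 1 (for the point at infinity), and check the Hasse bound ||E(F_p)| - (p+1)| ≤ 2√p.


Affine points = {(0, 3), (0, 20), (3, 4), (3, 19), (4, 10), (4, 13), (5, 1), (5, 22), (6, 1), (6, 22), (8, 0), (12, 1), (12, 22), (15, 8), (15, 15), (16, 2), (16, 21), (20, 5), (20, 18)}; affine count = 19; |E(F_23)| = 20.

Discriminant check: Δ ∝ 4a³ + 27b² = 4·1³ + 27·9² = 4·1 + 27·81 ≡ 6 (mod 23). Nonzero ⇒ E is nonsingular.
For each x ∈ F_23, compute rhs = x³ + 1·x + 9 mod 23, then count y ∈ F_23 with y² ≡ rhs.
  x = 0: rhs = 9, matching y values: 3, 20 (2 points).
  x = 1: rhs = 11, matching y values: none (0 points).
  x = 2: rhs = 19, matching y values: none (0 points).
  x = 3: rhs = 16, matching y values: 4, 19 (2 points).
  x = 4: rhs = 8, matching y values: 10, 13 (2 points).
  x = 5: rhs = 1, matching y values: 1, 22 (2 points).
  x = 6: rhs = 1, matching y values: 1, 22 (2 points).
  x = 7: rhs = 14, matching y values: none (0 points).
  x = 8: rhs = 0, matching y values: 0 (1 points).
  x = 9: rhs = 11, matching y values: none (0 points).
  x = 10: rhs = 7, matching y values: none (0 points).
  x = 11: rhs = 17, matching y values: none (0 points).
  x = 12: rhs = 1, matching y values: 1, 22 (2 points).
  x = 13: rhs = 11, matching y values: none (0 points).
  x = 14: rhs = 7, matching y values: none (0 points).
  x = 15: rhs = 18, matching y values: 8, 15 (2 points).
  x = 16: rhs = 4, matching y values: 2, 21 (2 points).
  x = 17: rhs = 17, matching y values: none (0 points).
  x = 18: rhs = 17, matching y values: none (0 points).
  x = 19: rhs = 10, matching y values: none (0 points).
  x = 20: rhs = 2, matching y values: 5, 18 (2 points).
  x = 21: rhs = 22, matching y values: none (0 points).
  x = 22: rhs = 7, matching y values: none (0 points).
Total affine count: 19.
Full point count |E(F_23)| = 19 + 1 = 20.
Hasse bound: |20 − (23+1)| = |-4| = 4 ≤ 2√23 ≈ 9.5917 ✓.


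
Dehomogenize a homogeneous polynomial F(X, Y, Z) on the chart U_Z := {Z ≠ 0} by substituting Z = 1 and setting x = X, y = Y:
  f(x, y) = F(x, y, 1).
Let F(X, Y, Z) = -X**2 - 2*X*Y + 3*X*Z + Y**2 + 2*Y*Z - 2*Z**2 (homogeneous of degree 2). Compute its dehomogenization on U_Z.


f(x, y) = -x**2 - 2*x*y + 3*x + y**2 + 2*y - 2

On U_Z we set Z = 1. Each monomial c·X^i·Y^j·Z^k in F becomes c·x^i·y^j·1^k = c·x^i·y^j.
Substituting Z = 1: F(X, Y, 1) = -x**2 - 2*x*y + 3*x + y**2 + 2*y - 2.
Note: deg(f) ≤ deg(F) = 2; strict inequality happens when F is divisible by Z (lost terms).


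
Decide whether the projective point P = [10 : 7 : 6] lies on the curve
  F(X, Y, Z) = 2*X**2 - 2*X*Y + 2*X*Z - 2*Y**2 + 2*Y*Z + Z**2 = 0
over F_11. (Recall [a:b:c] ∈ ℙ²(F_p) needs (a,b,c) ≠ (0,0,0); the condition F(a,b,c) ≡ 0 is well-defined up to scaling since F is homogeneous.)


F(10,7,6) ≡ 4 (mod 11); P is NOT on the curve.

Evaluate F(10, 7, 6) term-by-term (mod 11).
  2*X**2 ↦ 2·100·1·1 = 200
  -2*X*Y ↦ -2·10·7·1 = -140
  2*X*Z ↦ 2·10·1·6 = 120
  -2*Y**2 ↦ -2·1·49·1 = -98
  2*Y*Z ↦ 2·1·7·6 = 84
  Z**2 ↦ 1·1·1·36 = 36
Sum: F(10, 7, 6) = (200) + (-140) + (120) + (-98) + (84) + (36) = 202.
Reducing mod 11: 202 ≡ 4 (mod 11).
Since F(a, b, c) ≡ 4 ≠ 0 (mod 11), P does NOT lie on the curve.


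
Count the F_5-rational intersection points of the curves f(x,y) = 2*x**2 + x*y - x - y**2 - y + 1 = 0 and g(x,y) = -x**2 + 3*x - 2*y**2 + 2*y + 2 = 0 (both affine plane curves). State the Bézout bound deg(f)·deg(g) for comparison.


Common zeros: {(2, 2), (2, 4)}; count = 2; Bézout bound = 4.

deg(f) = 2, deg(g) = 2, so Bézout bound = 4.
Scan x ∈ F_5. For each x, list the y ∈ F_5 with f(x, y) ≡ 0 and those with g(x, y) ≡ 0 (mod 5); the common zeros in that column are the intersection.
  x = 0: f ≡ 0 at y ∈ {2}; g ≡ 0 at y ∈ {3}; common: ∅.
  x = 1: f ≡ 0 at y ∈ ∅; g ≡ 0 at y ∈ {2, 4}; common: ∅.
  x = 2: f ≡ 0 at y ∈ {2, 4}; g ≡ 0 at y ∈ {2, 4}; common: {2, 4}.
  x = 3: f ≡ 0 at y ∈ ∅; g ≡ 0 at y ∈ {3}; common: ∅.
  x = 4: f ≡ 0 at y ∈ {4}; g ≡ 0 at y ∈ ∅; common: ∅.
Collecting: common zeros = {(2, 2), (2, 4)}, so the count is 2.
Comparison with the Bézout bound: 2 ≤ 4 = deg(f)·deg(g), as expected for curves with no common component (the affine F_5-count falls short of the bound because intersections may lie at infinity, over extension fields, or carry multiplicity).


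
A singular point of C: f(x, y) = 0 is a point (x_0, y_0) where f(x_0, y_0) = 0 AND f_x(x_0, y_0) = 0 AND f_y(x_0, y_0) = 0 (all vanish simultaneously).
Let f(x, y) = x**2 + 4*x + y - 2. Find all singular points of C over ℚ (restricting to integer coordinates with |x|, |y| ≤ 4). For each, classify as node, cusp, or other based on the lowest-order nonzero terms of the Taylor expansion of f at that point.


No singular points in the scanned grid; C is smooth there.

Compute partial derivatives:
  f_x = 2*x + 4.
  f_y = 1.
f_y = 1 is a nonzero constant, so f_y never vanishes: no point (x, y) can satisfy f = f_x = f_y = 0. In particular no (x, y) ∈ {−4, ..., 4}² is singular; the curve is smooth.


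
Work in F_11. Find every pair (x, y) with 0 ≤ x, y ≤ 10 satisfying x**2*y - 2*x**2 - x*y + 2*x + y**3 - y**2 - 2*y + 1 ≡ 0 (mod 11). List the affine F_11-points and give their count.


Affine F_11-points: {(3, 0), (4, 7), (4, 9), (5, 3), (7, 3), (8, 7), (8, 9), (9, 0)}; count = 8.

For each of the 121 pairs (x, y) ∈ F_11², evaluate f(x, y) mod 11. Record the zeros.
  x = 0: [0↦1, 1↦10, 2↦1, 3↦2, 4↦8, 5↦3, 6↦4, 7↦6, 8↦4, 9↦4, 10↦1]  zeros at y ∈ ∅
  x = 1: [0↦1, 1↦10, 2↦1, 3↦2, 4↦8, 5↦3, 6↦4, 7↦6, 8↦4, 9↦4, 10↦1]  zeros at y ∈ ∅
  x = 2: [0↦8, 1↦8, 2↦1, 3↦4, 4↦1, 5↦9, 6↦1, 7↦5, 8↦5, 9↦7, 10↦6]  zeros at y ∈ ∅
  x = 3: [0↦0, 1↦4, 2↦1, 3↦8, 4↦9, 5↦10, 6↦6, 7↦3, 8↦7, 9↦2, 10↦5]  zeros at y ∈ {0}
  x = 4: [0↦10, 1↦9, 2↦1, 3↦3, 4↦10, 5↦6, 6↦8, 7↦0, 8↦10, 9↦0, 10↦9]  zeros at y ∈ {7, 9}
  x = 5: [0↦5, 1↦1, 2↦1, 3↦0, 4↦4, 5↦8, 6↦7, 7↦7, 8↦3, 9↦1, 10↦7]  zeros at y ∈ {3}
  x = 6: [0↦7, 1↦2, 2↦1, 3↦10, 4↦2, 5↦5, 6↦3, 7↦2, 8↦8, 9↦5, 10↦10]  zeros at y ∈ ∅
  x = 7: [0↦5, 1↦1, 2↦1, 3↦0, 4↦4, 5↦8, 6↦7, 7↦7, 8↦3, 9↦1, 10↦7]  zeros at y ∈ {3}
  x = 8: [0↦10, 1↦9, 2↦1, 3↦3, 4↦10, 5↦6, 6↦8, 7↦0, 8↦10, 9↦0, 10↦9]  zeros at y ∈ {7, 9}
  x = 9: [0↦0, 1↦4, 2↦1, 3↦8, 4↦9, 5↦10, 6↦6, 7↦3, 8↦7, 9↦2, 10↦5]  zeros at y ∈ {0}
  x = 10: [0↦8, 1↦8, 2↦1, 3↦4, 4↦1, 5↦9, 6↦1, 7↦5, 8↦5, 9↦7, 10↦6]  zeros at y ∈ ∅
Collecting zeros: affine points = {(3, 0), (4, 7), (4, 9), (5, 3), (7, 3), (8, 7), (8, 9), (9, 0)}.
Total count |C(F_11)_aff| = 8.


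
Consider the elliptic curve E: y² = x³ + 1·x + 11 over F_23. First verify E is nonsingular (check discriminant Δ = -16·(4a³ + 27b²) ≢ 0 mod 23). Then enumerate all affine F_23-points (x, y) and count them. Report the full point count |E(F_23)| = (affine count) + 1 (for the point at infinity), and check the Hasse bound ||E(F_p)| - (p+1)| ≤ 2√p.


Affine points = {(1, 6), (1, 17), (3, 8), (3, 15), (5, 7), (5, 16), (6, 7), (6, 16), (7, 4), (7, 19), (8, 5), (8, 18), (9, 6), (9, 17), (10, 3), (10, 20), (12, 7), (12, 16), (13, 6), (13, 17), (14, 3), (14, 20), (16, 11), (16, 12), (19, 9), (19, 14), (20, 2), (20, 21), (21, 1), (21, 22), (22, 3), (22, 20)}; affine count = 32; |E(F_23)| = 33.

Discriminant check: Δ ∝ 4a³ + 27b² = 4·1³ + 27·11² = 4·1 + 27·121 ≡ 5 (mod 23). Nonzero ⇒ E is nonsingular.
For each x ∈ F_23, compute rhs = x³ + 1·x + 11 mod 23, then count y ∈ F_23 with y² ≡ rhs.
  x = 0: rhs = 11, matching y values: none (0 points).
  x = 1: rhs = 13, matching y values: 6, 17 (2 points).
  x = 2: rhs = 21, matching y values: none (0 points).
  x = 3: rhs = 18, matching y values: 8, 15 (2 points).
  x = 4: rhs = 10, matching y values: none (0 points).
  x = 5: rhs = 3, matching y values: 7, 16 (2 points).
  x = 6: rhs = 3, matching y values: 7, 16 (2 points).
  x = 7: rhs = 16, matching y values: 4, 19 (2 points).
  x = 8: rhs = 2, matching y values: 5, 18 (2 points).
  x = 9: rhs = 13, matching y values: 6, 17 (2 points).
  x = 10: rhs = 9, matching y values: 3, 20 (2 points).
  x = 11: rhs = 19, matching y values: none (0 points).
  x = 12: rhs = 3, matching y values: 7, 16 (2 points).
  x = 13: rhs = 13, matching y values: 6, 17 (2 points).
  x = 14: rhs = 9, matching y values: 3, 20 (2 points).
  x = 15: rhs = 20, matching y values: none (0 points).
  x = 16: rhs = 6, matching y values: 11, 12 (2 points).
  x = 17: rhs = 19, matching y values: none (0 points).
  x = 18: rhs = 19, matching y values: none (0 points).
  x = 19: rhs = 12, matching y values: 9, 14 (2 points).
  x = 20: rhs = 4, matching y values: 2, 21 (2 points).
  x = 21: rhs = 1, matching y values: 1, 22 (2 points).
  x = 22: rhs = 9, matching y values: 3, 20 (2 points).
Total affine count: 32.
Full point count |E(F_23)| = 32 + 1 = 33.
Hasse bound: |33 − (23+1)| = |9| = 9 ≤ 2√23 ≈ 9.5917 ✓.


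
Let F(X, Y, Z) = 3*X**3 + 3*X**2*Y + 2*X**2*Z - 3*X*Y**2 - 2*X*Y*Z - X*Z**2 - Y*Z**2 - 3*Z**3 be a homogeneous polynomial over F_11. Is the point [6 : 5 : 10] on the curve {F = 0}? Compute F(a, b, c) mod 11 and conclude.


F(6,5,10) ≡ 3 (mod 11); P is NOT on the curve.

Evaluate F(6, 5, 10) term-by-term (mod 11).
  3*X**3 ↦ 3·216·1·1 = 648
  3*X**2*Y ↦ 3·36·5·1 = 540
  2*X**2*Z ↦ 2·36·1·10 = 720
  -3*X*Y**2 ↦ -3·6·25·1 = -450
  -2*X*Y*Z ↦ -2·6·5·10 = -600
  -X*Z**2 ↦ -1·6·1·100 = -600
  -Y*Z**2 ↦ -1·1·5·100 = -500
  -3*Z**3 ↦ -3·1·1·1000 = -3000
Sum: F(6, 5, 10) = (648) + (540) + (720) + (-450) + (-600) + (-600) + (-500) + (-3000) = -3242.
Reducing mod 11: -3242 ≡ 3 (mod 11).
Since F(a, b, c) ≡ 3 ≠ 0 (mod 11), P does NOT lie on the curve.


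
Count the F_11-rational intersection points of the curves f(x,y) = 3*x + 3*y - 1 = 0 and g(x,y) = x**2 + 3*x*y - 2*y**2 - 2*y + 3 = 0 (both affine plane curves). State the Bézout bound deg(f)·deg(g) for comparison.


Common zeros: {(1, 3)}; count = 1; Bézout bound = 2.

deg(f) = 1, deg(g) = 2, so Bézout bound = 2.
Scan x ∈ F_11. For each x, list the y ∈ F_11 with f(x, y) ≡ 0 and those with g(x, y) ≡ 0 (mod 11); the common zeros in that column are the intersection.
  x = 0: f ≡ 0 at y ∈ {4}; g ≡ 0 at y ∈ ∅; common: ∅.
  x = 1: f ≡ 0 at y ∈ {3}; g ≡ 0 at y ∈ {3}; common: {3}.
  x = 2: f ≡ 0 at y ∈ {2}; g ≡ 0 at y ∈ ∅; common: ∅.
  x = 3: f ≡ 0 at y ∈ {1}; g ≡ 0 at y ∈ ∅; common: ∅.
  x = 4: f ≡ 0 at y ∈ {0}; g ≡ 0 at y ∈ ∅; common: ∅.
  x = 5: f ≡ 0 at y ∈ {10}; g ≡ 0 at y ∈ ∅; common: ∅.
  x = 6: f ≡ 0 at y ∈ {9}; g ≡ 0 at y ∈ ∅; common: ∅.
  x = 7: f ≡ 0 at y ∈ {8}; g ≡ 0 at y ∈ ∅; common: ∅.
  x = 8: f ≡ 0 at y ∈ {7}; g ≡ 0 at y ∈ ∅; common: ∅.
  x = 9: f ≡ 0 at y ∈ {6}; g ≡ 0 at y ∈ ∅; common: ∅.
  x = 10: f ≡ 0 at y ∈ {5}; g ≡ 0 at y ∈ ∅; common: ∅.
Collecting: common zeros = {(1, 3)}, so the count is 1.
Comparison with the Bézout bound: 1 ≤ 2 = deg(f)·deg(g), as expected for curves with no common component (the affine F_11-count falls short of the bound because intersections may lie at infinity, over extension fields, or carry multiplicity).


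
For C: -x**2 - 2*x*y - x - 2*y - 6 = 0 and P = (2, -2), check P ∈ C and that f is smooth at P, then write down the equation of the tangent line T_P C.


Tangent line at P: -x - 6*y - 10 = 0.

Step 1: f(2, -2) = 0, so P lies on C.
Step 2: partial derivatives
  f_x(x, y) = -2*x - 2*y - 1, f_y(x, y) = -2*x - 2.
  f_x(P) = -1, f_y(P) = -6 (gradient nonzero, so P is smooth).
Step 3: tangent line at P: -1·(x − 2) + -6·(y − -2) = 0.
Expanding: -x - 6*y - 10 = 0.


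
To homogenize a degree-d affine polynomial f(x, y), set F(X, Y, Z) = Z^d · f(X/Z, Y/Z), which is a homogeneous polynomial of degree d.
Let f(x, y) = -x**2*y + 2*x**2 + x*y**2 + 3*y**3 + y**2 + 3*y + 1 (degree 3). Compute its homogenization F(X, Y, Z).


F(X, Y, Z) = -X**2*Y + 2*X**2*Z + X*Y**2 + 3*Y**3 + Y**2*Z + 3*Y*Z**2 + Z**3

deg(f) = 3.
Substitute x = X/Z, y = Y/Z into f, then multiply by Z^3.
  monomial -1·x^2·y^1 ↦ -1·X^2·Y^1·Z^0.
  monomial 2·x^2·y^0 ↦ 2·X^2·Y^0·Z^1.
  monomial 1·x^1·y^2 ↦ 1·X^1·Y^2·Z^0.
  monomial 3·x^0·y^3 ↦ 3·X^0·Y^3·Z^0.
  monomial 1·x^0·y^2 ↦ 1·X^0·Y^2·Z^1.
  monomial 3·x^0·y^1 ↦ 3·X^0·Y^1·Z^2.
  monomial 1·x^0·y^0 ↦ 1·X^0·Y^0·Z^3.
Collecting: F(X, Y, Z) = -X**2*Y + 2*X**2*Z + X*Y**2 + 3*Y**3 + Y**2*Z + 3*Y*Z**2 + Z**3.


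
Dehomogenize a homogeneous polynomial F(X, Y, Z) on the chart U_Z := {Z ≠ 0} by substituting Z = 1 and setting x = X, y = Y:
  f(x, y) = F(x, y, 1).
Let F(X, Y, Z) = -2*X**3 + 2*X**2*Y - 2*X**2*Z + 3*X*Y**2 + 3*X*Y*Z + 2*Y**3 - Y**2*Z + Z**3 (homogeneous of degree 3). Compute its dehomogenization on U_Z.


f(x, y) = -2*x**3 + 2*x**2*y - 2*x**2 + 3*x*y**2 + 3*x*y + 2*y**3 - y**2 + 1

On U_Z we set Z = 1. Each monomial c·X^i·Y^j·Z^k in F becomes c·x^i·y^j·1^k = c·x^i·y^j.
Substituting Z = 1: F(X, Y, 1) = -2*x**3 + 2*x**2*y - 2*x**2 + 3*x*y**2 + 3*x*y + 2*y**3 - y**2 + 1.
Note: deg(f) ≤ deg(F) = 3; strict inequality happens when F is divisible by Z (lost terms).


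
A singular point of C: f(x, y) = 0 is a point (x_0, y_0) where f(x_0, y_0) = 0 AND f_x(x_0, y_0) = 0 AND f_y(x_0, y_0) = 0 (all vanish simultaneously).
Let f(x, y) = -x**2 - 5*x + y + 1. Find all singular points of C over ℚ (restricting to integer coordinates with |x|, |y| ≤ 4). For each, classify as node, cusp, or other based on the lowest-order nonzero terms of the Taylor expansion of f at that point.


No singular points in the scanned grid; C is smooth there.

Compute partial derivatives:
  f_x = -2*x - 5.
  f_y = 1.
f_y = 1 is a nonzero constant, so f_y never vanishes: no point (x, y) can satisfy f = f_x = f_y = 0. In particular no (x, y) ∈ {−4, ..., 4}² is singular; the curve is smooth.


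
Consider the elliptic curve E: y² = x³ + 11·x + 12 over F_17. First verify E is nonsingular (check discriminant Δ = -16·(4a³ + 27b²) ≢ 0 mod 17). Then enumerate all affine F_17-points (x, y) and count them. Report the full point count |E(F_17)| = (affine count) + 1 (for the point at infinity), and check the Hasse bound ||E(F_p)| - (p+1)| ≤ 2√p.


Affine points = {(2, 5), (2, 12), (3, 2), (3, 15), (4, 1), (4, 16), (8, 0), (10, 0), (11, 6), (11, 11), (12, 6), (12, 11), (15, 4), (15, 13), (16, 0)}; affine count = 15; |E(F_17)| = 16.

Discriminant check: Δ ∝ 4a³ + 27b² = 4·11³ + 27·12² = 4·1331 + 27·144 ≡ 15 (mod 17). Nonzero ⇒ E is nonsingular.
For each x ∈ F_17, compute rhs = x³ + 11·x + 12 mod 17, then count y ∈ F_17 with y² ≡ rhs.
  x = 0: rhs = 12, matching y values: none (0 points).
  x = 1: rhs = 7, matching y values: none (0 points).
  x = 2: rhs = 8, matching y values: 5, 12 (2 points).
  x = 3: rhs = 4, matching y values: 2, 15 (2 points).
  x = 4: rhs = 1, matching y values: 1, 16 (2 points).
  x = 5: rhs = 5, matching y values: none (0 points).
  x = 6: rhs = 5, matching y values: none (0 points).
  x = 7: rhs = 7, matching y values: none (0 points).
  x = 8: rhs = 0, matching y values: 0 (1 points).
  x = 9: rhs = 7, matching y values: none (0 points).
  x = 10: rhs = 0, matching y values: 0 (1 points).
  x = 11: rhs = 2, matching y values: 6, 11 (2 points).
  x = 12: rhs = 2, matching y values: 6, 11 (2 points).
  x = 13: rhs = 6, matching y values: none (0 points).
  x = 14: rhs = 3, matching y values: none (0 points).
  x = 15: rhs = 16, matching y values: 4, 13 (2 points).
  x = 16: rhs = 0, matching y values: 0 (1 points).
Total affine count: 15.
Full point count |E(F_17)| = 15 + 1 = 16.
Hasse bound: |16 − (17+1)| = |-2| = 2 ≤ 2√17 ≈ 8.2462 ✓.


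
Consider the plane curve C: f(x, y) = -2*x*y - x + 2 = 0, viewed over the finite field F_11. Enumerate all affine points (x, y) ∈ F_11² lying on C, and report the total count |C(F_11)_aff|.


Affine F_11-points: {(1, 6), (2, 0), (3, 9), (4, 8), (5, 3), (6, 7), (7, 2), (8, 1), (9, 10), (10, 4)}; count = 10.

For each of the 121 pairs (x, y) ∈ F_11², evaluate f(x, y) mod 11. Record the zeros.
  x = 0: [0↦2, 1↦2, 2↦2, 3↦2, 4↦2, 5↦2, 6↦2, 7↦2, 8↦2, 9↦2, 10↦2]  zeros at y ∈ ∅
  x = 1: [0↦1, 1↦10, 2↦8, 3↦6, 4↦4, 5↦2, 6↦0, 7↦9, 8↦7, 9↦5, 10↦3]  zeros at y ∈ {6}
  x = 2: [0↦0, 1↦7, 2↦3, 3↦10, 4↦6, 5↦2, 6↦9, 7↦5, 8↦1, 9↦8, 10↦4]  zeros at y ∈ {0}
  x = 3: [0↦10, 1↦4, 2↦9, 3↦3, 4↦8, 5↦2, 6↦7, 7↦1, 8↦6, 9↦0, 10↦5]  zeros at y ∈ {9}
  x = 4: [0↦9, 1↦1, 2↦4, 3↦7, 4↦10, 5↦2, 6↦5, 7↦8, 8↦0, 9↦3, 10↦6]  zeros at y ∈ {8}
  x = 5: [0↦8, 1↦9, 2↦10, 3↦0, 4↦1, 5↦2, 6↦3, 7↦4, 8↦5, 9↦6, 10↦7]  zeros at y ∈ {3}
  x = 6: [0↦7, 1↦6, 2↦5, 3↦4, 4↦3, 5↦2, 6↦1, 7↦0, 8↦10, 9↦9, 10↦8]  zeros at y ∈ {7}
  x = 7: [0↦6, 1↦3, 2↦0, 3↦8, 4↦5, 5↦2, 6↦10, 7↦7, 8↦4, 9↦1, 10↦9]  zeros at y ∈ {2}
  x = 8: [0↦5, 1↦0, 2↦6, 3↦1, 4↦7, 5↦2, 6↦8, 7↦3, 8↦9, 9↦4, 10↦10]  zeros at y ∈ {1}
  x = 9: [0↦4, 1↦8, 2↦1, 3↦5, 4↦9, 5↦2, 6↦6, 7↦10, 8↦3, 9↦7, 10↦0]  zeros at y ∈ {10}
  x = 10: [0↦3, 1↦5, 2↦7, 3↦9, 4↦0, 5↦2, 6↦4, 7↦6, 8↦8, 9↦10, 10↦1]  zeros at y ∈ {4}
Collecting zeros: affine points = {(1, 6), (2, 0), (3, 9), (4, 8), (5, 3), (6, 7), (7, 2), (8, 1), (9, 10), (10, 4)}.
Total count |C(F_11)_aff| = 10.


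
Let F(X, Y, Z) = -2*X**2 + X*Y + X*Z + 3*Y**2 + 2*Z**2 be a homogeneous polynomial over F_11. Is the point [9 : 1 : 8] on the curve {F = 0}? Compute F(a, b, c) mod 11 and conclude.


F(9,1,8) ≡ 6 (mod 11); P is NOT on the curve.

Evaluate F(9, 1, 8) term-by-term (mod 11).
  -2*X**2 ↦ -2·81·1·1 = -162
  X*Y ↦ 1·9·1·1 = 9
  X*Z ↦ 1·9·1·8 = 72
  3*Y**2 ↦ 3·1·1·1 = 3
  2*Z**2 ↦ 2·1·1·64 = 128
Sum: F(9, 1, 8) = (-162) + (9) + (72) + (3) + (128) = 50.
Reducing mod 11: 50 ≡ 6 (mod 11).
Since F(a, b, c) ≡ 6 ≠ 0 (mod 11), P does NOT lie on the curve.


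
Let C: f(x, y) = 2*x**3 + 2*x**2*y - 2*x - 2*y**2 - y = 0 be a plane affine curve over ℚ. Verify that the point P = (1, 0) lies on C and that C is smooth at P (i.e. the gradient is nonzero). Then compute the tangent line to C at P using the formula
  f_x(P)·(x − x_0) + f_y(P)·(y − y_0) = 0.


Tangent line at P: 4*x + y - 4 = 0.

Step 1: f(1, 0) = 0, so P lies on C.
Step 2: partial derivatives
  f_x(x, y) = 6*x**2 + 4*x*y - 2, f_y(x, y) = 2*x**2 - 4*y - 1.
  f_x(P) = 4, f_y(P) = 1 (gradient nonzero, so P is smooth).
Step 3: tangent line at P: 4·(x − 1) + 1·(y − 0) = 0.
Expanding: 4*x + y - 4 = 0.


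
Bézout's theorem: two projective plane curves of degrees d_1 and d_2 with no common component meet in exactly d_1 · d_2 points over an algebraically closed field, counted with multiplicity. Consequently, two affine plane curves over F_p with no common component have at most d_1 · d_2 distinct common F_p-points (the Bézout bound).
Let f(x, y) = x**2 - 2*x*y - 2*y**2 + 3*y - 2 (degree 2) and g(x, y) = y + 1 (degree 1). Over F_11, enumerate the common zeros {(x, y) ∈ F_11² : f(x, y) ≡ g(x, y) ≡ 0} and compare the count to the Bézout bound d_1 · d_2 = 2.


Common zeros: ∅; count = 0; Bézout bound = 2.

deg(f) = 2, deg(g) = 1, so Bézout bound = 2.
Scan x ∈ F_11. For each x, list the y ∈ F_11 with f(x, y) ≡ 0 and those with g(x, y) ≡ 0 (mod 11); the common zeros in that column are the intersection.
  x = 0: f ≡ 0 at y ∈ {3, 4}; g ≡ 0 at y ∈ {10}; common: ∅.
  x = 1: f ≡ 0 at y ∈ {8, 9}; g ≡ 0 at y ∈ {10}; common: ∅.
  x = 2: f ≡ 0 at y ∈ ∅; g ≡ 0 at y ∈ {10}; common: ∅.
  x = 3: f ≡ 0 at y ∈ ∅; g ≡ 0 at y ∈ {10}; common: ∅.
  x = 4: f ≡ 0 at y ∈ {6, 8}; g ≡ 0 at y ∈ {10}; common: ∅.
  x = 5: f ≡ 0 at y ∈ ∅; g ≡ 0 at y ∈ {10}; common: ∅.
  x = 6: f ≡ 0 at y ∈ {3, 9}; g ≡ 0 at y ∈ {10}; common: ∅.
  x = 7: f ≡ 0 at y ∈ ∅; g ≡ 0 at y ∈ {10}; common: ∅.
  x = 8: f ≡ 0 at y ∈ {4, 6}; g ≡ 0 at y ∈ {10}; common: ∅.
  x = 9: f ≡ 0 at y ∈ ∅; g ≡ 0 at y ∈ {10}; common: ∅.
  x = 10: f ≡ 0 at y ∈ ∅; g ≡ 0 at y ∈ {10}; common: ∅.
Collecting: common zeros = ∅, so the count is 0.
Comparison with the Bézout bound: 0 ≤ 2 = deg(f)·deg(g), as expected for curves with no common component (the affine F_11-count falls short of the bound because intersections may lie at infinity, over extension fields, or carry multiplicity).


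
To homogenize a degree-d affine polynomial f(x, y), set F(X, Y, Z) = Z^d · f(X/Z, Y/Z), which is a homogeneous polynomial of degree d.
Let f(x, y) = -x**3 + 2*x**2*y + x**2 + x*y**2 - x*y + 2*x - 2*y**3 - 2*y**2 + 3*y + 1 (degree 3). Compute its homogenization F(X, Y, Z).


F(X, Y, Z) = -X**3 + 2*X**2*Y + X**2*Z + X*Y**2 - X*Y*Z + 2*X*Z**2 - 2*Y**3 - 2*Y**2*Z + 3*Y*Z**2 + Z**3

deg(f) = 3.
Substitute x = X/Z, y = Y/Z into f, then multiply by Z^3.
  monomial -1·x^3·y^0 ↦ -1·X^3·Y^0·Z^0.
  monomial 2·x^2·y^1 ↦ 2·X^2·Y^1·Z^0.
  monomial 1·x^2·y^0 ↦ 1·X^2·Y^0·Z^1.
  monomial 1·x^1·y^2 ↦ 1·X^1·Y^2·Z^0.
  monomial -1·x^1·y^1 ↦ -1·X^1·Y^1·Z^1.
  monomial 2·x^1·y^0 ↦ 2·X^1·Y^0·Z^2.
  monomial -2·x^0·y^3 ↦ -2·X^0·Y^3·Z^0.
  monomial -2·x^0·y^2 ↦ -2·X^0·Y^2·Z^1.
  monomial 3·x^0·y^1 ↦ 3·X^0·Y^1·Z^2.
  monomial 1·x^0·y^0 ↦ 1·X^0·Y^0·Z^3.
Collecting: F(X, Y, Z) = -X**3 + 2*X**2*Y + X**2*Z + X*Y**2 - X*Y*Z + 2*X*Z**2 - 2*Y**3 - 2*Y**2*Z + 3*Y*Z**2 + Z**3.


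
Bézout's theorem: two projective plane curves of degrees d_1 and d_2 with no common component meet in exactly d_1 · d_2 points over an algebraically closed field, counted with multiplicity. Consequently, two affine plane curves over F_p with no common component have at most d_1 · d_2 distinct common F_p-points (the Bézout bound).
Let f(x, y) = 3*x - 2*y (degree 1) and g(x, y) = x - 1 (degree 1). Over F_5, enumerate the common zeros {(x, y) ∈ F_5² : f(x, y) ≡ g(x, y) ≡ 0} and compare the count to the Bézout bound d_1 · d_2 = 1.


Common zeros: {(1, 4)}; count = 1; Bézout bound = 1.

deg(f) = 1, deg(g) = 1, so Bézout bound = 1.
Scan x ∈ F_5. For each x, list the y ∈ F_5 with f(x, y) ≡ 0 and those with g(x, y) ≡ 0 (mod 5); the common zeros in that column are the intersection.
  x = 0: f ≡ 0 at y ∈ {0}; g ≡ 0 at y ∈ ∅; common: ∅.
  x = 1: f ≡ 0 at y ∈ {4}; g ≡ 0 at y ∈ {0, 1, 2, 3, 4}; common: {4}.
  x = 2: f ≡ 0 at y ∈ {3}; g ≡ 0 at y ∈ ∅; common: ∅.
  x = 3: f ≡ 0 at y ∈ {2}; g ≡ 0 at y ∈ ∅; common: ∅.
  x = 4: f ≡ 0 at y ∈ {1}; g ≡ 0 at y ∈ ∅; common: ∅.
Collecting: common zeros = {(1, 4)}, so the count is 1.
Comparison with the Bézout bound: 1 ≤ 1 = deg(f)·deg(g), as expected for curves with no common component (the bound is attained).


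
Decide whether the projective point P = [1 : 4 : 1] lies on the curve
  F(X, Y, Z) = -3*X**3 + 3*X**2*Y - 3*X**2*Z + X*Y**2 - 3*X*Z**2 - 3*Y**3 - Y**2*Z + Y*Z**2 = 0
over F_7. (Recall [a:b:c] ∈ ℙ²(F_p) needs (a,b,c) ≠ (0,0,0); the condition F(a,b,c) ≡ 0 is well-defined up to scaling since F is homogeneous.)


F(1,4,1) ≡ 4 (mod 7); P is NOT on the curve.

Evaluate F(1, 4, 1) term-by-term (mod 7).
  -3*X**3 ↦ -3·1·1·1 = -3
  3*X**2*Y ↦ 3·1·4·1 = 12
  -3*X**2*Z ↦ -3·1·1·1 = -3
  X*Y**2 ↦ 1·1·16·1 = 16
  -3*X*Z**2 ↦ -3·1·1·1 = -3
  -3*Y**3 ↦ -3·1·64·1 = -192
  -Y**2*Z ↦ -1·1·16·1 = -16
  Y*Z**2 ↦ 1·1·4·1 = 4
Sum: F(1, 4, 1) = (-3) + (12) + (-3) + (16) + (-3) + (-192) + (-16) + (4) = -185.
Reducing mod 7: -185 ≡ 4 (mod 7).
Since F(a, b, c) ≡ 4 ≠ 0 (mod 7), P does NOT lie on the curve.


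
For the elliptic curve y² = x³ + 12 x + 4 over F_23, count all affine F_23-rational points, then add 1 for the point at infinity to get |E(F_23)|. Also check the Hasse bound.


Affine points = {(0, 2), (0, 21), (2, 6), (2, 17), (4, 1), (4, 22), (6, 4), (6, 19), (9, 6), (9, 17), (11, 8), (11, 15), (12, 6), (12, 17), (14, 8), (14, 15), (18, 7), (18, 16), (21, 8), (21, 15)}; affine count = 20; |E(F_23)| = 21.

Discriminant check: Δ ∝ 4a³ + 27b² = 4·12³ + 27·4² = 4·1728 + 27·16 ≡ 7 (mod 23). Nonzero ⇒ E is nonsingular.
For each x ∈ F_23, compute rhs = x³ + 12·x + 4 mod 23, then count y ∈ F_23 with y² ≡ rhs.
  x = 0: rhs = 4, matching y values: 2, 21 (2 points).
  x = 1: rhs = 17, matching y values: none (0 points).
  x = 2: rhs = 13, matching y values: 6, 17 (2 points).
  x = 3: rhs = 21, matching y values: none (0 points).
  x = 4: rhs = 1, matching y values: 1, 22 (2 points).
  x = 5: rhs = 5, matching y values: none (0 points).
  x = 6: rhs = 16, matching y values: 4, 19 (2 points).
  x = 7: rhs = 17, matching y values: none (0 points).
  x = 8: rhs = 14, matching y values: none (0 points).
  x = 9: rhs = 13, matching y values: 6, 17 (2 points).
  x = 10: rhs = 20, matching y values: none (0 points).
  x = 11: rhs = 18, matching y values: 8, 15 (2 points).
  x = 12: rhs = 13, matching y values: 6, 17 (2 points).
  x = 13: rhs = 11, matching y values: none (0 points).
  x = 14: rhs = 18, matching y values: 8, 15 (2 points).
  x = 15: rhs = 17, matching y values: none (0 points).
  x = 16: rhs = 14, matching y values: none (0 points).
  x = 17: rhs = 15, matching y values: none (0 points).
  x = 18: rhs = 3, matching y values: 7, 16 (2 points).
  x = 19: rhs = 7, matching y values: none (0 points).
  x = 20: rhs = 10, matching y values: none (0 points).
  x = 21: rhs = 18, matching y values: 8, 15 (2 points).
  x = 22: rhs = 14, matching y values: none (0 points).
Total affine count: 20.
Full point count |E(F_23)| = 20 + 1 = 21.
Hasse bound: |21 − (23+1)| = |-3| = 3 ≤ 2√23 ≈ 9.5917 ✓.


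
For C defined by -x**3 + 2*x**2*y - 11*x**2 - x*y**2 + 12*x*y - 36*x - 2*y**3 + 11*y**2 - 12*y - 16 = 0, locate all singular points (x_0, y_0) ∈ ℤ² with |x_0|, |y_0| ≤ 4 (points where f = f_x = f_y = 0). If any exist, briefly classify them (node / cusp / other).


Singular points: {(-2, 2)}; classification: node.

Compute partial derivatives:
  f_x = -3*x**2 + 4*x*y - 22*x - y**2 + 12*y - 36.
  f_y = 2*x**2 - 2*x*y + 12*x - 6*y**2 + 22*y - 12.
Scan x_0 ∈ {−4, ..., 4}. For each x_0, f_y(x_0, y) is a polynomial in y; find its integer roots y ∈ {−4, ..., 4}, then test f_x and f at those candidates.
  x = -4: f_y(-4, y) = -6*y**2 + 30*y - 28; no integer root y with |y| ≤ 4.
  x = -3: f_y(-3, y) = -6*y**2 + 28*y - 30; vanishes at y ∈ {3}. (-3, 3): f_x = -6 ≠ 0.
  x = -2: f_y(-2, y) = -6*y**2 + 26*y - 28; vanishes at y ∈ {2}. (-2, 2): f_x = 0, f = 0 — SINGULAR.
  x = -1: f_y(-1, y) = -6*y**2 + 24*y - 22; no integer root y with |y| ≤ 4.
  x = 0: f_y(0, y) = -6*y**2 + 22*y - 12; vanishes at y ∈ {3}. (0, 3): f_x = -9 ≠ 0.
  x = 1: f_y(1, y) = -6*y**2 + 20*y + 2; no integer root y with |y| ≤ 4.
  x = 2: f_y(2, y) = -6*y**2 + 18*y + 20; no integer root y with |y| ≤ 4.
  x = 3: f_y(3, y) = -6*y**2 + 16*y + 42; no integer root y with |y| ≤ 4.
  x = 4: f_y(4, y) = -6*y**2 + 14*y + 68; no integer root y with |y| ≤ 4.
Only singular point on the grid: (-2, 2).
Classify: substitute x = -2 + u, y = 2 + v and expand: f = -u**3 + 2*u**2*v - u**2 - u*v**2 - 2*v**3 + v**2.
No constant or linear terms (consistent with a singular point). Quadratic part: -u**2 + v**2. Cubic part: -u**3 + 2*u**2*v - u*v**2 - 2*v**3.
The quadratic part v**2 - u**2 = (v − u)(v + u) splits into two distinct linear factors, so there are two distinct tangent lines y − 2 = ±(x − -2) — this is a node (ordinary double point).
Classification: node.


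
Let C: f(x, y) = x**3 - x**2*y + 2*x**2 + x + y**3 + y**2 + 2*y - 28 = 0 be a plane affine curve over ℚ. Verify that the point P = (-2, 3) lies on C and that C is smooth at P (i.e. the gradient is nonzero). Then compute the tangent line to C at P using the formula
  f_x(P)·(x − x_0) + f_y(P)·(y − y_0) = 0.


Tangent line at P: 17*x + 31*y - 59 = 0.

Step 1: f(-2, 3) = 0, so P lies on C.
Step 2: partial derivatives
  f_x(x, y) = 3*x**2 - 2*x*y + 4*x + 1, f_y(x, y) = -x**2 + 3*y**2 + 2*y + 2.
  f_x(P) = 17, f_y(P) = 31 (gradient nonzero, so P is smooth).
Step 3: tangent line at P: 17·(x − -2) + 31·(y − 3) = 0.
Expanding: 17*x + 31*y - 59 = 0.


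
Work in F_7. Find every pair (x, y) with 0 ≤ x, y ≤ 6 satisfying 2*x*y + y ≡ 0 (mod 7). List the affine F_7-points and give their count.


Affine F_7-points: {(0, 0), (1, 0), (2, 0), (3, 0), (3, 1), (3, 2), (3, 3), (3, 4), (3, 5), (3, 6), (4, 0), (5, 0), (6, 0)}; count = 13.

For each of the 49 pairs (x, y) ∈ F_7², evaluate f(x, y) mod 7. Record the zeros.
  x = 0: [0↦0, 1↦1, 2↦2, 3↦3, 4↦4, 5↦5, 6↦6]  zeros at y ∈ {0}
  x = 1: [0↦0, 1↦3, 2↦6, 3↦2, 4↦5, 5↦1, 6↦4]  zeros at y ∈ {0}
  x = 2: [0↦0, 1↦5, 2↦3, 3↦1, 4↦6, 5↦4, 6↦2]  zeros at y ∈ {0}
  x = 3: [0↦0, 1↦0, 2↦0, 3↦0, 4↦0, 5↦0, 6↦0]  zeros at y ∈ {0, 1, 2, 3, 4, 5, 6}
  x = 4: [0↦0, 1↦2, 2↦4, 3↦6, 4↦1, 5↦3, 6↦5]  zeros at y ∈ {0}
  x = 5: [0↦0, 1↦4, 2↦1, 3↦5, 4↦2, 5↦6, 6↦3]  zeros at y ∈ {0}
  x = 6: [0↦0, 1↦6, 2↦5, 3↦4, 4↦3, 5↦2, 6↦1]  zeros at y ∈ {0}
Collecting zeros: affine points = {(0, 0), (1, 0), (2, 0), (3, 0), (3, 1), (3, 2), (3, 3), (3, 4), (3, 5), (3, 6), (4, 0), (5, 0), (6, 0)}.
Total count |C(F_7)_aff| = 13.


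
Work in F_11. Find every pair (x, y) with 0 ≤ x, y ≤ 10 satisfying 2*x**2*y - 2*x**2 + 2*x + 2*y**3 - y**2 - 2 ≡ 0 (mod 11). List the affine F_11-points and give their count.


Affine F_11-points: {(0, 4), (0, 9), (1, 7), (2, 2), (4, 9), (6, 1), (6, 8), (7, 3), (7, 4), (7, 10), (8, 2), (8, 7), (8, 8), (9, 3), (10, 10)}; count = 15.

For each of the 121 pairs (x, y) ∈ F_11², evaluate f(x, y) mod 11. Record the zeros.
  x = 0: [0↦9, 1↦10, 2↦10, 3↦10, 4↦0, 5↦3, 6↦9, 7↦8, 8↦1, 9↦0, 10↦6]  zeros at y ∈ {4, 9}
  x = 1: [0↦9, 1↦1, 2↦3, 3↦5, 4↦8, 5↦2, 6↦10, 7↦0, 8↦6, 9↦7, 10↦4]  zeros at y ∈ {7}
  x = 2: [0↦5, 1↦3, 2↦0, 3↦8, 4↦6, 5↦6, 6↦9, 7↦5, 8↦6, 9↦2, 10↦5]  zeros at y ∈ {2}
  x = 3: [0↦8, 1↦5, 2↦1, 3↦8, 4↦5, 5↦4, 6↦6, 7↦1, 8↦1, 9↦7, 10↦9]  zeros at y ∈ ∅
  x = 4: [0↦7, 1↦7, 2↦6, 3↦5, 4↦5, 5↦7, 6↦1, 7↦10, 8↦2, 9↦0, 10↦5]  zeros at y ∈ {9}
  x = 5: [0↦2, 1↦9, 2↦4, 3↦10, 4↦6, 5↦4, 6↦5, 7↦10, 8↦9, 9↦3, 10↦4]  zeros at y ∈ ∅
  x = 6: [0↦4, 1↦0, 2↦6, 3↦1, 4↦8, 5↦6, 6↦7, 7↦1, 8↦0, 9↦5, 10↦6]  zeros at y ∈ {1, 8}
  x = 7: [0↦2, 1↦2, 2↦1, 3↦0, 4↦0, 5↦2, 6↦7, 7↦5, 8↦8, 9↦6, 10↦0]  zeros at y ∈ {3, 4, 10}
  x = 8: [0↦7, 1↦4, 2↦0, 3↦7, 4↦4, 5↦3, 6↦5, 7↦0, 8↦0, 9↦6, 10↦8]  zeros at y ∈ {2, 7, 8}
  x = 9: [0↦8, 1↦6, 2↦3, 3↦0, 4↦9, 5↦9, 6↦1, 7↦8, 8↦9, 9↦5, 10↦8]  zeros at y ∈ {3}
  x = 10: [0↦5, 1↦8, 2↦10, 3↦1, 4↦4, 5↦9, 6↦6, 7↦7, 8↦2, 9↦3, 10↦0]  zeros at y ∈ {10}
Collecting zeros: affine points = {(0, 4), (0, 9), (1, 7), (2, 2), (4, 9), (6, 1), (6, 8), (7, 3), (7, 4), (7, 10), (8, 2), (8, 7), (8, 8), (9, 3), (10, 10)}.
Total count |C(F_11)_aff| = 15.


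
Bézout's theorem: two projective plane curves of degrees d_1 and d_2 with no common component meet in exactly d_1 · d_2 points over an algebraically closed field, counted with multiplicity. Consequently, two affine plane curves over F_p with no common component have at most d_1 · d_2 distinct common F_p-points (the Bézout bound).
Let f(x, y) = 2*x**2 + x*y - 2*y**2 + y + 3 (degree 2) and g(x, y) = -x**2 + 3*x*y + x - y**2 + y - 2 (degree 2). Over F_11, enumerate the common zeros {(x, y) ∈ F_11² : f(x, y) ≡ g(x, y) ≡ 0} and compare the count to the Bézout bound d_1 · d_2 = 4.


Common zeros: {(0, 7), (5, 5)}; count = 2; Bézout bound = 4.

deg(f) = 2, deg(g) = 2, so Bézout bound = 4.
Scan x ∈ F_11. For each x, list the y ∈ F_11 with f(x, y) ≡ 0 and those with g(x, y) ≡ 0 (mod 11); the common zeros in that column are the intersection.
  x = 0: f ≡ 0 at y ∈ {7, 10}; g ≡ 0 at y ∈ {5, 7}; common: {7}.
  x = 1: f ≡ 0 at y ∈ {6}; g ≡ 0 at y ∈ ∅; common: ∅.
  x = 2: f ≡ 0 at y ∈ {0, 7}; g ≡ 0 at y ∈ {9}; common: ∅.
  x = 3: f ≡ 0 at y ∈ ∅; g ≡ 0 at y ∈ ∅; common: ∅.
  x = 4: f ≡ 0 at y ∈ ∅; g ≡ 0 at y ∈ {4, 9}; common: ∅.
  x = 5: f ≡ 0 at y ∈ {5, 9}; g ≡ 0 at y ∈ {0, 5}; common: {5}.
  x = 6: f ≡ 0 at y ∈ {10}; g ≡ 0 at y ∈ ∅; common: ∅.
  x = 7: f ≡ 0 at y ∈ {6, 9}; g ≡ 0 at y ∈ {0}; common: ∅.
  x = 8: f ≡ 0 at y ∈ ∅; g ≡ 0 at y ∈ ∅; common: ∅.
  x = 9: f ≡ 0 at y ∈ {0, 5}; g ≡ 0 at y ∈ {2, 4}; common: ∅.
  x = 10: f ≡ 0 at y ∈ ∅; g ≡ 0 at y ∈ ∅; common: ∅.
Collecting: common zeros = {(0, 7), (5, 5)}, so the count is 2.
Comparison with the Bézout bound: 2 ≤ 4 = deg(f)·deg(g), as expected for curves with no common component (the affine F_11-count falls short of the bound because intersections may lie at infinity, over extension fields, or carry multiplicity).


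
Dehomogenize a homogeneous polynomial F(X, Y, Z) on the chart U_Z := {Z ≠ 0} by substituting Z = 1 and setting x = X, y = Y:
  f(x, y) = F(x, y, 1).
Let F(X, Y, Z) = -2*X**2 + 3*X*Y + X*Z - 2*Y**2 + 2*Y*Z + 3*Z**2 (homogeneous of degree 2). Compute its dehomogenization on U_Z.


f(x, y) = -2*x**2 + 3*x*y + x - 2*y**2 + 2*y + 3

On U_Z we set Z = 1. Each monomial c·X^i·Y^j·Z^k in F becomes c·x^i·y^j·1^k = c·x^i·y^j.
Substituting Z = 1: F(X, Y, 1) = -2*x**2 + 3*x*y + x - 2*y**2 + 2*y + 3.
Note: deg(f) ≤ deg(F) = 2; strict inequality happens when F is divisible by Z (lost terms).


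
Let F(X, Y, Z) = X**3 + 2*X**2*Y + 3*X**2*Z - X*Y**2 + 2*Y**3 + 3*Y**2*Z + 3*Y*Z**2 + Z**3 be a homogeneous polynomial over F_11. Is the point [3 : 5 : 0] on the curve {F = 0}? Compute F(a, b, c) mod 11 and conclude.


F(3,5,0) ≡ 6 (mod 11); P is NOT on the curve.

Evaluate F(3, 5, 0) term-by-term (mod 11).
  X**3 ↦ 1·27·1·1 = 27
  2*X**2*Y ↦ 2·9·5·1 = 90
  3*X**2*Z ↦ 3·9·1·0 = 0
  -X*Y**2 ↦ -1·3·25·1 = -75
  2*Y**3 ↦ 2·1·125·1 = 250
  3*Y**2*Z ↦ 3·1·25·0 = 0
  3*Y*Z**2 ↦ 3·1·5·0 = 0
  Z**3 ↦ 1·1·1·0 = 0
Sum: F(3, 5, 0) = (27) + (90) + (0) + (-75) + (250) + (0) + (0) + (0) = 292.
Reducing mod 11: 292 ≡ 6 (mod 11).
Since F(a, b, c) ≡ 6 ≠ 0 (mod 11), P does NOT lie on the curve.


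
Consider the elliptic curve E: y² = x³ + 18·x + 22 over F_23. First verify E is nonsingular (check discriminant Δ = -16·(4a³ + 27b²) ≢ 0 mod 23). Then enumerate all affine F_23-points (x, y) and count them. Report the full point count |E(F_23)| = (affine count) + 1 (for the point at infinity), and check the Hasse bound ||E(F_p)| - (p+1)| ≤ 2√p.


Affine points = {(1, 8), (1, 15), (6, 1), (6, 22), (7, 10), (7, 13), (9, 4), (9, 19), (10, 11), (10, 12), (16, 6), (16, 17), (19, 1), (19, 22), (21, 1), (21, 22), (22, 7), (22, 16)}; affine count = 18; |E(F_23)| = 19.

Discriminant check: Δ ∝ 4a³ + 27b² = 4·18³ + 27·22² = 4·5832 + 27·484 ≡ 10 (mod 23). Nonzero ⇒ E is nonsingular.
For each x ∈ F_23, compute rhs = x³ + 18·x + 22 mod 23, then count y ∈ F_23 with y² ≡ rhs.
  x = 0: rhs = 22, matching y values: none (0 points).
  x = 1: rhs = 18, matching y values: 8, 15 (2 points).
  x = 2: rhs = 20, matching y values: none (0 points).
  x = 3: rhs = 11, matching y values: none (0 points).
  x = 4: rhs = 20, matching y values: none (0 points).
  x = 5: rhs = 7, matching y values: none (0 points).
  x = 6: rhs = 1, matching y values: 1, 22 (2 points).
  x = 7: rhs = 8, matching y values: 10, 13 (2 points).
  x = 8: rhs = 11, matching y values: none (0 points).
  x = 9: rhs = 16, matching y values: 4, 19 (2 points).
  x = 10: rhs = 6, matching y values: 11, 12 (2 points).
  x = 11: rhs = 10, matching y values: none (0 points).
  x = 12: rhs = 11, matching y values: none (0 points).
  x = 13: rhs = 15, matching y values: none (0 points).
  x = 14: rhs = 5, matching y values: none (0 points).
  x = 15: rhs = 10, matching y values: none (0 points).
  x = 16: rhs = 13, matching y values: 6, 17 (2 points).
  x = 17: rhs = 20, matching y values: none (0 points).
  x = 18: rhs = 14, matching y values: none (0 points).
  x = 19: rhs = 1, matching y values: 1, 22 (2 points).
  x = 20: rhs = 10, matching y values: none (0 points).
  x = 21: rhs = 1, matching y values: 1, 22 (2 points).
  x = 22: rhs = 3, matching y values: 7, 16 (2 points).
Total affine count: 18.
Full point count |E(F_23)| = 18 + 1 = 19.
Hasse bound: |19 − (23+1)| = |-5| = 5 ≤ 2√23 ≈ 9.5917 ✓.


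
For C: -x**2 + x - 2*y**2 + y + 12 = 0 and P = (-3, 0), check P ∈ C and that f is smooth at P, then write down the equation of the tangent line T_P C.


Tangent line at P: 7*x + y + 21 = 0.

Step 1: f(-3, 0) = 0, so P lies on C.
Step 2: partial derivatives
  f_x(x, y) = 1 - 2*x, f_y(x, y) = 1 - 4*y.
  f_x(P) = 7, f_y(P) = 1 (gradient nonzero, so P is smooth).
Step 3: tangent line at P: 7·(x − -3) + 1·(y − 0) = 0.
Expanding: 7*x + y + 21 = 0.


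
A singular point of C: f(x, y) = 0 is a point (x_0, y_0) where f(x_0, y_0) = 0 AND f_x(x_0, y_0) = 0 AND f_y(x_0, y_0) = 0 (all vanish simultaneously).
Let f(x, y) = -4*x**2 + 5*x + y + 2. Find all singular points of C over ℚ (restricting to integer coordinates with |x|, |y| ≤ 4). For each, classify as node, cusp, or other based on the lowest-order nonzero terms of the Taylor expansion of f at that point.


No singular points in the scanned grid; C is smooth there.

Compute partial derivatives:
  f_x = 5 - 8*x.
  f_y = 1.
f_y = 1 is a nonzero constant, so f_y never vanishes: no point (x, y) can satisfy f = f_x = f_y = 0. In particular no (x, y) ∈ {−4, ..., 4}² is singular; the curve is smooth.


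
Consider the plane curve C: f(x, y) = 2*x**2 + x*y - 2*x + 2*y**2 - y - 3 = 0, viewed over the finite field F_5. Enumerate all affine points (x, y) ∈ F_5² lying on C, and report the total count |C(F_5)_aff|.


Affine F_5-points: {(0, 4), (1, 2), (1, 3), (4, 2), (4, 4)}; count = 5.

For each of the 25 pairs (x, y) ∈ F_5², evaluate f(x, y) mod 5. Record the zeros.
  x = 0: [0↦2, 1↦3, 2↦3, 3↦2, 4↦0]  zeros at y ∈ {4}
  x = 1: [0↦2, 1↦4, 2↦0, 3↦0, 4↦4]  zeros at y ∈ {2, 3}
  x = 2: [0↦1, 1↦4, 2↦1, 3↦2, 4↦2]  zeros at y ∈ ∅
  x = 3: [0↦4, 1↦3, 2↦1, 3↦3, 4↦4]  zeros at y ∈ ∅
  x = 4: [0↦1, 1↦1, 2↦0, 3↦3, 4↦0]  zeros at y ∈ {2, 4}
Collecting zeros: affine points = {(0, 4), (1, 2), (1, 3), (4, 2), (4, 4)}.
Total count |C(F_5)_aff| = 5.


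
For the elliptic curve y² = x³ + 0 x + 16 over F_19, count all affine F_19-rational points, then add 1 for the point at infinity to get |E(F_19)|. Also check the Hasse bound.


Affine points = {(0, 4), (0, 15), (1, 6), (1, 13), (2, 9), (2, 10), (3, 9), (3, 10), (4, 2), (4, 17), (6, 2), (6, 17), (7, 6), (7, 13), (9, 2), (9, 17), (10, 3), (10, 16), (11, 6), (11, 13), (13, 3), (13, 16), (14, 9), (14, 10), (15, 3), (15, 16)}; affine count = 26; |E(F_19)| = 27.

Discriminant check: Δ ∝ 4a³ + 27b² = 4·0³ + 27·16² = 4·0 + 27·256 ≡ 15 (mod 19). Nonzero ⇒ E is nonsingular.
For each x ∈ F_19, compute rhs = x³ + 0·x + 16 mod 19, then count y ∈ F_19 with y² ≡ rhs.
  x = 0: rhs = 16, matching y values: 4, 15 (2 points).
  x = 1: rhs = 17, matching y values: 6, 13 (2 points).
  x = 2: rhs = 5, matching y values: 9, 10 (2 points).
  x = 3: rhs = 5, matching y values: 9, 10 (2 points).
  x = 4: rhs = 4, matching y values: 2, 17 (2 points).
  x = 5: rhs = 8, matching y values: none (0 points).
  x = 6: rhs = 4, matching y values: 2, 17 (2 points).
  x = 7: rhs = 17, matching y values: 6, 13 (2 points).
  x = 8: rhs = 15, matching y values: none (0 points).
  x = 9: rhs = 4, matching y values: 2, 17 (2 points).
  x = 10: rhs = 9, matching y values: 3, 16 (2 points).
  x = 11: rhs = 17, matching y values: 6, 13 (2 points).
  x = 12: rhs = 15, matching y values: none (0 points).
  x = 13: rhs = 9, matching y values: 3, 16 (2 points).
  x = 14: rhs = 5, matching y values: 9, 10 (2 points).
  x = 15: rhs = 9, matching y values: 3, 16 (2 points).
  x = 16: rhs = 8, matching y values: none (0 points).
  x = 17: rhs = 8, matching y values: none (0 points).
  x = 18: rhs = 15, matching y values: none (0 points).
Total affine count: 26.
Full point count |E(F_19)| = 26 + 1 = 27.
Hasse bound: |27 − (19+1)| = |7| = 7 ≤ 2√19 ≈ 8.7178 ✓.
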